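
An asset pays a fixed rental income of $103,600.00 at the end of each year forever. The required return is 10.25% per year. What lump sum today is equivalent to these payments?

Periodic rate r = 0.1025 per year.
Level perpetuity: PV = PMT / r = 103,600 / (0.1025) = $1,010,731.71.

$1,010,731.71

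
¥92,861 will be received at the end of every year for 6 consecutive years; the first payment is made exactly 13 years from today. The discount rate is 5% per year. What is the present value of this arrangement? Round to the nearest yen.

¥262,456

Ordinary annuity of 6 payments, first payment at period 13.
Periodic rate r = 0.05 per year.
The ordinary-annuity PV formula values the stream one period before the first payment (period 12); discount that back 12 periods:
PV₀ = 92,861 × [1 − (1+r)^−6] / r × (1+r)^−12 = ¥262,456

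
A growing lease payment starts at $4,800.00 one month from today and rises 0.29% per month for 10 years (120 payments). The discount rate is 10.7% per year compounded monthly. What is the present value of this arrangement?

Periodic rate r = 0.107/12 per month; n is counted in months.
Growing ordinary annuity: PV = PMT₁ × [1 − ((1+g)/(1+r))^n] / (r − g) = 4,800 × [1 − ((1+0.0029)/(1+r))^120] / (r − 0.0029) = $408,590.52.

$408,590.52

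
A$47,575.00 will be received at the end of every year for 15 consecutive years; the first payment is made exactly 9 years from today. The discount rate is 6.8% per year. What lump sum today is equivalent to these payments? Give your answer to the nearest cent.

A$259,258.18

Ordinary annuity of 15 payments, first payment at period 9.
Periodic rate r = 0.068 per year.
The ordinary-annuity PV formula values the stream one period before the first payment (period 8); discount that back 8 periods:
PV₀ = 47,575 × [1 − (1+r)^−15] / r × (1+r)^−8 = A$259,258.18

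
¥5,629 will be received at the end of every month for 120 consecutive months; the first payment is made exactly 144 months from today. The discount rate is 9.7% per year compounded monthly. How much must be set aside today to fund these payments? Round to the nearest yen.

¥136,410

Ordinary annuity of 120 payments, first payment at period 144.
Periodic rate r = 0.097/12 per month; n is counted in months.
The ordinary-annuity PV formula values the stream one period before the first payment (period 143); discount that back 143 periods:
PV₀ = 5,629 × [1 − (1+r)^−120] / r × (1+r)^−143 = ¥136,410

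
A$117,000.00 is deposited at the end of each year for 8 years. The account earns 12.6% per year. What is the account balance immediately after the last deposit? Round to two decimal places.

A$1,470,937.89

This is an ordinary annuity: 8 deposits of A$117,000.00 at the end of each year.
Periodic rate r = 0.126 per year.
FV = PMT × [((1+r)^n − 1)/r] = 117,000 × [(1+r)^8 − 1] / r = A$1,470,937.89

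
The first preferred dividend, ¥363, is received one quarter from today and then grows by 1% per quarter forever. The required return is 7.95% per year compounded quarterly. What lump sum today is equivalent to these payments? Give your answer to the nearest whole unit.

Periodic rate r = 0.0795/4 per quarter.
Growing perpetuity (Gordon): PV = PMT₁ / (r − g) = 363 / (r − 0.01) = ¥36,759.

¥36,759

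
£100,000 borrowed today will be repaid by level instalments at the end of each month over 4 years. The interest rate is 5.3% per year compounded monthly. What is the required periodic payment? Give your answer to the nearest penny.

£2,316.54

Level ordinary annuity; solve PV = PMT × [(1 − (1+r)^−n)/r] for PMT.
Periodic rate r = 0.053/12 per month; n is counted in months.
With n = 48: PMT = 100,000 / ([(1 − (1+r)^−n)/r]) = £2,316.54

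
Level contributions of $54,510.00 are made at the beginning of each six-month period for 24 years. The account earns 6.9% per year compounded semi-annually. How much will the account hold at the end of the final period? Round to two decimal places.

This is an annuity due: 48 deposits of $54,510.00 at the beginning of each six-month period.
Periodic rate r = 0.069/2 per half-year; n is counted in half-years.
FV = PMT × [((1+r)^n − 1)/r] × (1+r) = 54,510 × [(1+r)^48 − 1] / r × (1+r) = $6,691,776.34

$6,691,776.34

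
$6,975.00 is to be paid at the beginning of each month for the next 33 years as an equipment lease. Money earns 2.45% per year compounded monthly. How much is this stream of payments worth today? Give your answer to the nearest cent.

This is an annuity due: 396 payments of $6,975.00 at the beginning of each month.
Periodic rate r = 0.0245/12 per month; n is counted in months.
PV = PMT × [(1 − (1+r)^−n)/r] × (1+r) = 6,975 × [1 − (1+r)^−396] / r × (1+r) = $1,896,874.60

$1,896,874.60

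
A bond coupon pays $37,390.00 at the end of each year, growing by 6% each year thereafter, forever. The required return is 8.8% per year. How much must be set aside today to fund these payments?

Periodic rate r = 0.088 per year.
Growing perpetuity (Gordon): PV = PMT₁ / (r − g) = 37,390 / (r − 0.06) = $1,335,357.14.

$1,335,357.14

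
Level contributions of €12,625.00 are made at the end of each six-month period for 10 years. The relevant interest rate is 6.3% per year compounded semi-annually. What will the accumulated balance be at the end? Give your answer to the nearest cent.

€344,462.35

This is an ordinary annuity: 20 deposits of €12,625.00 at the end of each six-month period.
Periodic rate r = 0.063/2 per half-year; n is counted in half-years.
FV = PMT × [((1+r)^n − 1)/r] = 12,625 × [(1+r)^20 − 1] / r = €344,462.35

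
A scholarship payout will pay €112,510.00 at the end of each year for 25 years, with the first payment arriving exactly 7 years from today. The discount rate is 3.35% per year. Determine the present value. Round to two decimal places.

€1,546,761.98

Ordinary annuity of 25 payments, first payment at period 7.
Periodic rate r = 0.0335 per year.
The ordinary-annuity PV formula values the stream one period before the first payment (period 6); discount that back 6 periods:
PV₀ = 112,510 × [1 − (1+r)^−25] / r × (1+r)^−6 = €1,546,761.98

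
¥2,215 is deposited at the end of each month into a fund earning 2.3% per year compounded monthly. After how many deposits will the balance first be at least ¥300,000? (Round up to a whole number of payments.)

Periodic rate r = 0.023/12 per month; n is counted in months.
Ordinary annuity FV: 300,000 = 2,215 × [((1+r)^n − 1)/r].
(1+r)^n = 1 + 300,000 × r / 2,215, so n = ln(1 + 300,000·r/2,215) / ln(1+r) = 120.53.
Round up to a whole number of payments: n = 121.

121 payments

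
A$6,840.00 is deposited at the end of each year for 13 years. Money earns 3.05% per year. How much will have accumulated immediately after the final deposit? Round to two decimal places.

This is an ordinary annuity: 13 deposits of A$6,840.00 at the end of each year.
Periodic rate r = 0.0305 per year.
FV = PMT × [((1+r)^n − 1)/r] = 6,840 × [(1+r)^13 − 1] / r = A$107,158.85

A$107,158.85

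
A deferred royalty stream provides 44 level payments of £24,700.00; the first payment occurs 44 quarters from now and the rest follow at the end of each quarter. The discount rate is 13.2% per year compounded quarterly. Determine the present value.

£140,889.97

Ordinary annuity of 44 payments, first payment at period 44.
Periodic rate r = 0.132/4 per quarter; n is counted in quarters.
The ordinary-annuity PV formula values the stream one period before the first payment (period 43); discount that back 43 periods:
PV₀ = 24,700 × [1 − (1+r)^−44] / r × (1+r)^−43 = £140,889.97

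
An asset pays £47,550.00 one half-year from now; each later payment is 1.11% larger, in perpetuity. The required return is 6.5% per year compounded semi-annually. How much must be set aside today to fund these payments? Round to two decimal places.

£2,221,962.62

Periodic rate r = 0.065/2 per half-year.
Growing perpetuity (Gordon): PV = PMT₁ / (r − g) = 47,550 / (r − 0.0111) = £2,221,962.62.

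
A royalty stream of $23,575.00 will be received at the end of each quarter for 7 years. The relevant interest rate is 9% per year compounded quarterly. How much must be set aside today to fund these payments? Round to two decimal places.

$485,829.54

This is an ordinary annuity: 28 payments of $23,575.00 at the end of each quarter.
Periodic rate r = 0.09/4 per quarter; n is counted in quarters.
PV = PMT × [(1 − (1+r)^−n)/r] = 23,575 × [1 − (1+r)^−28] / r = $485,829.54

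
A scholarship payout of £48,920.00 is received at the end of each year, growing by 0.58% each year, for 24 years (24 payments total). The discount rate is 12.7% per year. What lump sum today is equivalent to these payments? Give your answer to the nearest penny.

Periodic rate r = 0.127 per year.
Growing ordinary annuity: PV = PMT₁ × [1 − ((1+g)/(1+r))^n] / (r − g) = 48,920 × [1 − ((1+0.0058)/(1+r))^24] / (r − 0.0058) = £377,322.29.

£377,322.29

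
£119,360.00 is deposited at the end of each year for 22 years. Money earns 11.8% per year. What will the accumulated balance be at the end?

This is an ordinary annuity: 22 deposits of £119,360.00 at the end of each year.
Periodic rate r = 0.118 per year.
FV = PMT × [((1+r)^n − 1)/r] = 119,360 × [(1+r)^22 − 1] / r = £10,756,307.15

£10,756,307.15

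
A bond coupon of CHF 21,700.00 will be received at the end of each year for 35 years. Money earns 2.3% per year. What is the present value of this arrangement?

CHF 517,796.82

This is an ordinary annuity: 35 payments of CHF 21,700.00 at the end of each year.
Periodic rate r = 0.023 per year.
PV = PMT × [(1 − (1+r)^−n)/r] = 21,700 × [1 − (1+r)^−35] / r = CHF 517,796.82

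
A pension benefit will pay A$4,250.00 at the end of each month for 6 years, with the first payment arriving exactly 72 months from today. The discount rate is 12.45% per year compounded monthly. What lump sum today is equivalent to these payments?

A$103,225.98

Ordinary annuity of 72 payments, first payment at period 72.
Periodic rate r = 0.1245/12 per month; n is counted in months.
The ordinary-annuity PV formula values the stream one period before the first payment (period 71); discount that back 71 periods:
PV₀ = 4,250 × [1 − (1+r)^−72] / r × (1+r)^−71 = A$103,225.98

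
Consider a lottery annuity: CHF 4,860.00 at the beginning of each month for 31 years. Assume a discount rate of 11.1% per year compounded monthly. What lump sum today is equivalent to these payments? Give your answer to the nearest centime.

CHF 513,008.80

This is an annuity due: 372 payments of CHF 4,860.00 at the beginning of each month.
Periodic rate r = 0.111/12 per month; n is counted in months.
PV = PMT × [(1 − (1+r)^−n)/r] × (1+r) = 4,860 × [1 − (1+r)^−372] / r × (1+r) = CHF 513,008.80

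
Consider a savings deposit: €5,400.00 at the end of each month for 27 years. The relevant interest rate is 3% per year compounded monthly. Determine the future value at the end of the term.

€2,690,575.73

This is an ordinary annuity: 324 deposits of €5,400.00 at the end of each month.
Periodic rate r = 0.03/12 per month; n is counted in months.
FV = PMT × [((1+r)^n − 1)/r] = 5,400 × [(1+r)^324 − 1] / r = €2,690,575.73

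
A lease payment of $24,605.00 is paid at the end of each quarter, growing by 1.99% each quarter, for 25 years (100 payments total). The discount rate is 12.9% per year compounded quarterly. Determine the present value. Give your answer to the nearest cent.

Periodic rate r = 0.129/4 per quarter; n is counted in quarters.
Growing ordinary annuity: PV = PMT₁ × [1 − ((1+g)/(1+r))^n] / (r − g) = 24,605 × [1 − ((1+0.0199)/(1+r))^100] / (r − 0.0199) = $1,394,410.61.

$1,394,410.61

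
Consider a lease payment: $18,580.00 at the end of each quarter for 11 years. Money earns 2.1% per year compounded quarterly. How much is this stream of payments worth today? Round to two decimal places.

This is an ordinary annuity: 44 payments of $18,580.00 at the end of each quarter.
Periodic rate r = 0.021/4 per quarter; n is counted in quarters.
PV = PMT × [(1 − (1+r)^−n)/r] = 18,580 × [1 − (1+r)^−44] / r = $728,267.92

$728,267.92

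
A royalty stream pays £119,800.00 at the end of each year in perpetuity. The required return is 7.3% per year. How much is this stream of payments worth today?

Periodic rate r = 0.073 per year.
Level perpetuity: PV = PMT / r = 119,800 / (0.073) = £1,641,095.89.

£1,641,095.89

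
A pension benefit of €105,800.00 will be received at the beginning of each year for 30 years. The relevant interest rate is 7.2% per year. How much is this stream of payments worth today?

This is an annuity due: 30 payments of €105,800.00 at the beginning of each year.
Periodic rate r = 0.072 per year.
PV = PMT × [(1 − (1+r)^−n)/r] × (1+r) = 105,800 × [1 − (1+r)^−30] / r × (1+r) = €1,379,583.39

€1,379,583.39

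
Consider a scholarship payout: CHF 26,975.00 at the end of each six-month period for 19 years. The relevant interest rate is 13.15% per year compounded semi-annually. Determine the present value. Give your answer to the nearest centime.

CHF 373,777.10

This is an ordinary annuity: 38 payments of CHF 26,975.00 at the end of each six-month period.
Periodic rate r = 0.1315/2 per half-year; n is counted in half-years.
PV = PMT × [(1 − (1+r)^−n)/r] = 26,975 × [1 − (1+r)^−38] / r = CHF 373,777.10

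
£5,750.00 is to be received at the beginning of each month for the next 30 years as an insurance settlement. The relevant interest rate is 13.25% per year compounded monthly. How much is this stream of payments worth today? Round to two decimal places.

This is an annuity due: 360 payments of £5,750.00 at the beginning of each month.
Periodic rate r = 0.1325/12 per month; n is counted in months.
PV = PMT × [(1 − (1+r)^−n)/r] × (1+r) = 5,750 × [1 − (1+r)^−360] / r × (1+r) = £516,399.57

£516,399.57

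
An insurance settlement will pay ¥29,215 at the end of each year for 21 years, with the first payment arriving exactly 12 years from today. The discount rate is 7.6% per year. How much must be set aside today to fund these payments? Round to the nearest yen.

¥134,854

Ordinary annuity of 21 payments, first payment at period 12.
Periodic rate r = 0.076 per year.
The ordinary-annuity PV formula values the stream one period before the first payment (period 11); discount that back 11 periods:
PV₀ = 29,215 × [1 − (1+r)^−21] / r × (1+r)^−11 = ¥134,854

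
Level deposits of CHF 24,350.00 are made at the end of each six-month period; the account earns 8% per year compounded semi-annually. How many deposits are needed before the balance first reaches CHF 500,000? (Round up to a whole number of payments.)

16 payments

Periodic rate r = 0.08/2 per half-year; n is counted in half-years.
Ordinary annuity FV: 500,000 = 24,350 × [((1+r)^n − 1)/r].
(1+r)^n = 1 + 500,000 × r / 24,350, so n = ln(1 + 500,000·r/24,350) / ln(1+r) = 15.29.
Round up to a whole number of payments: n = 16.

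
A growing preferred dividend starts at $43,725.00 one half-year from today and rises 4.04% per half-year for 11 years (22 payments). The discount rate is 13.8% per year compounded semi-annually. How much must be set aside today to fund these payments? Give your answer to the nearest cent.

Periodic rate r = 0.138/2 per half-year; n is counted in half-years.
Growing ordinary annuity: PV = PMT₁ × [1 − ((1+g)/(1+r))^n] / (r − g) = 43,725 × [1 − ((1+0.0404)/(1+r))^22] / (r − 0.0404) = $686,943.60.

$686,943.60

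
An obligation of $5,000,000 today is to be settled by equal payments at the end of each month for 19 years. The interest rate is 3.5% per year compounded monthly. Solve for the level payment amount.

$30,054.57

Level ordinary annuity; solve PV = PMT × [(1 − (1+r)^−n)/r] for PMT.
Periodic rate r = 0.035/12 per month; n is counted in months.
With n = 228: PMT = 5,000,000 / ([(1 − (1+r)^−n)/r]) = $30,054.57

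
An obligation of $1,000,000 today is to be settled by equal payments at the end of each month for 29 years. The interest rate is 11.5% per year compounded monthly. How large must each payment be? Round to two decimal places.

$9,943.12

Level ordinary annuity; solve PV = PMT × [(1 − (1+r)^−n)/r] for PMT.
Periodic rate r = 0.115/12 per month; n is counted in months.
With n = 348: PMT = 1,000,000 / ([(1 − (1+r)^−n)/r]) = $9,943.12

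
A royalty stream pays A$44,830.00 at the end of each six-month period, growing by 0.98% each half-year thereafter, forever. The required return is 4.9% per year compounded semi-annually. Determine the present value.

A$3,049,659.86

Periodic rate r = 0.049/2 per half-year.
Growing perpetuity (Gordon): PV = PMT₁ / (r − g) = 44,830 / (r − 0.0098) = A$3,049,659.86.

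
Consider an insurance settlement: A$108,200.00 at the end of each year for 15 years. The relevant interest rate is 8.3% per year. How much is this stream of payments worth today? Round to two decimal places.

A$909,409.28

This is an ordinary annuity: 15 payments of A$108,200.00 at the end of each year.
Periodic rate r = 0.083 per year.
PV = PMT × [(1 − (1+r)^−n)/r] = 108,200 × [1 − (1+r)^−15] / r = A$909,409.28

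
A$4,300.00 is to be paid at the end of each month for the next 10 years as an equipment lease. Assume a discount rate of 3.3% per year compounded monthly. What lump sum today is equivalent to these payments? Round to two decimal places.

This is an ordinary annuity: 120 payments of A$4,300.00 at the end of each month.
Periodic rate r = 0.033/12 per month; n is counted in months.
PV = PMT × [(1 − (1+r)^−n)/r] = 4,300 × [1 − (1+r)^−120] / r = A$438,991.81

A$438,991.81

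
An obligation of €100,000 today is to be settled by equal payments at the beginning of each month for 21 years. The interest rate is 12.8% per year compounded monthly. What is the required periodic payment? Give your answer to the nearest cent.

Level annuity due; solve PV = PMT × [(1 − (1+r)^−n)/r] × (1+r) for PMT.
Periodic rate r = 0.128/12 per month; n is counted in months.
With n = 252: PMT = 100,000 / ([(1 − (1+r)^−n)/r] × (1+r)) = €1,133.62

€1,133.62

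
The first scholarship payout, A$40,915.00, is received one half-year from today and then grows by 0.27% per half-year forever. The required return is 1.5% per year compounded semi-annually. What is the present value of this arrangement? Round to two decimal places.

Periodic rate r = 0.015/2 per half-year.
Growing perpetuity (Gordon): PV = PMT₁ / (r − g) = 40,915 / (r − 0.0027) = A$8,523,958.33.

A$8,523,958.33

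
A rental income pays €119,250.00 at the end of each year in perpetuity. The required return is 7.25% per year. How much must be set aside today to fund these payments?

€1,644,827.59

Periodic rate r = 0.0725 per year.
Level perpetuity: PV = PMT / r = 119,250 / (0.0725) = €1,644,827.59.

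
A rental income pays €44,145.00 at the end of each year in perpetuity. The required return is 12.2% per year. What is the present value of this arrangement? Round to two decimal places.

Periodic rate r = 0.122 per year.
Level perpetuity: PV = PMT / r = 44,145 / (0.122) = €361,844.26.

€361,844.26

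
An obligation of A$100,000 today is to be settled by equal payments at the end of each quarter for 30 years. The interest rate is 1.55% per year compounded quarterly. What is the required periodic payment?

Level ordinary annuity; solve PV = PMT × [(1 − (1+r)^−n)/r] for PMT.
Periodic rate r = 0.0155/4 per quarter; n is counted in quarters.
With n = 120: PMT = 100,000 / ([(1 − (1+r)^−n)/r]) = A$1,043.63

A$1,043.63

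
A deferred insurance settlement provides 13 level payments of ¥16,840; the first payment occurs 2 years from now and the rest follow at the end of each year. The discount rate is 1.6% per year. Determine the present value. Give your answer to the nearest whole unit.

Ordinary annuity of 13 payments, first payment at period 2.
Periodic rate r = 0.016 per year.
The ordinary-annuity PV formula values the stream one period before the first payment (period 1); discount that back 1 periods:
PV₀ = 16,840 × [1 − (1+r)^−13] / r × (1+r)^−1 = ¥193,153

¥193,153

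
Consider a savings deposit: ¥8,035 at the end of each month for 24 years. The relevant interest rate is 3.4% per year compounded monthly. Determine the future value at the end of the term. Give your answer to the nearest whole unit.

This is an ordinary annuity: 288 deposits of ¥8,035 at the end of each month.
Periodic rate r = 0.034/12 per month; n is counted in months.
FV = PMT × [((1+r)^n − 1)/r] = 8,035 × [(1+r)^288 − 1] / r = ¥3,569,889

¥3,569,889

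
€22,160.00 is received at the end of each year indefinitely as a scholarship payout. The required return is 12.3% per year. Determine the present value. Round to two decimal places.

Periodic rate r = 0.123 per year.
Level perpetuity: PV = PMT / r = 22,160 / (0.123) = €180,162.60.

€180,162.60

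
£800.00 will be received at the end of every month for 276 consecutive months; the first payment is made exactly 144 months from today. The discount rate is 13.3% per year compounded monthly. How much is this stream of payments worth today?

Ordinary annuity of 276 payments, first payment at period 144.
Periodic rate r = 0.133/12 per month; n is counted in months.
The ordinary-annuity PV formula values the stream one period before the first payment (period 143); discount that back 143 periods:
PV₀ = 800 × [1 − (1+r)^−276] / r × (1+r)^−143 = £14,211.67

£14,211.67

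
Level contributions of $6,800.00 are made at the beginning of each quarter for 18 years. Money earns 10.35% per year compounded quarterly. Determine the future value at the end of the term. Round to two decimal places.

$1,426,778.07

This is an annuity due: 72 deposits of $6,800.00 at the beginning of each quarter.
Periodic rate r = 0.1035/4 per quarter; n is counted in quarters.
FV = PMT × [((1+r)^n − 1)/r] × (1+r) = 6,800 × [(1+r)^72 − 1] / r × (1+r) = $1,426,778.07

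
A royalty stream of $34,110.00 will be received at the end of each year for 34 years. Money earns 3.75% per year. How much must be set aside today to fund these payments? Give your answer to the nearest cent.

This is an ordinary annuity: 34 payments of $34,110.00 at the end of each year.
Periodic rate r = 0.0375 per year.
PV = PMT × [(1 − (1+r)^−n)/r] = 34,110 × [1 − (1+r)^−34] / r = $649,431.41

$649,431.41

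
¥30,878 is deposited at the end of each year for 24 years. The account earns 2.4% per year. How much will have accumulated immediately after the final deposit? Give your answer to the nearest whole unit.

¥986,613

This is an ordinary annuity: 24 deposits of ¥30,878 at the end of each year.
Periodic rate r = 0.024 per year.
FV = PMT × [((1+r)^n − 1)/r] = 30,878 × [(1+r)^24 − 1] / r = ¥986,613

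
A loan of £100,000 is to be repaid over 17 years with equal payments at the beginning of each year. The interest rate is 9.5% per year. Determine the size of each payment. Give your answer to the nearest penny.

£11,034.77

Level annuity due; solve PV = PMT × [(1 − (1+r)^−n)/r] × (1+r) for PMT.
Periodic rate r = 0.095 per year.
With n = 17: PMT = 100,000 / ([(1 − (1+r)^−n)/r] × (1+r)) = £11,034.77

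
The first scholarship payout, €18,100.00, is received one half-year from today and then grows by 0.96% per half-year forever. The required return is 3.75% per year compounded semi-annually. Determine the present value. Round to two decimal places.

€1,978,142.08

Periodic rate r = 0.0375/2 per half-year.
Growing perpetuity (Gordon): PV = PMT₁ / (r − g) = 18,100 / (r − 0.0096) = €1,978,142.08.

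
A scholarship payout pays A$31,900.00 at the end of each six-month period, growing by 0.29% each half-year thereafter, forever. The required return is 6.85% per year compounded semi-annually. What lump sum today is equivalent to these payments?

A$1,017,543.86

Periodic rate r = 0.0685/2 per half-year.
Growing perpetuity (Gordon): PV = PMT₁ / (r − g) = 31,900 / (r − 0.0029) = A$1,017,543.86.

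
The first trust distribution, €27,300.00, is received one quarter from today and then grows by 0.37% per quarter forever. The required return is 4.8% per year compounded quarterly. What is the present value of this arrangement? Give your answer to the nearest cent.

Periodic rate r = 0.048/4 per quarter.
Growing perpetuity (Gordon): PV = PMT₁ / (r − g) = 27,300 / (r − 0.0037) = €3,289,156.63.

€3,289,156.63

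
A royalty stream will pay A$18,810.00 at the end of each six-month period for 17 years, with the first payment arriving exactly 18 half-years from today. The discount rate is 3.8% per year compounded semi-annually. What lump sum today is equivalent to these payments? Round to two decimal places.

A$339,810.96

Ordinary annuity of 34 payments, first payment at period 18.
Periodic rate r = 0.038/2 per half-year; n is counted in half-years.
The ordinary-annuity PV formula values the stream one period before the first payment (period 17); discount that back 17 periods:
PV₀ = 18,810 × [1 − (1+r)^−34] / r × (1+r)^−17 = A$339,810.96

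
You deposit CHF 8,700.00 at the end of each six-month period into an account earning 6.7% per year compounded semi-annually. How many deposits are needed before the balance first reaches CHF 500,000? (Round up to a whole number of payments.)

Periodic rate r = 0.067/2 per half-year; n is counted in half-years.
Ordinary annuity FV: 500,000 = 8,700 × [((1+r)^n − 1)/r].
(1+r)^n = 1 + 500,000 × r / 8,700, so n = ln(1 + 500,000·r/8,700) / ln(1+r) = 32.58.
Round up to a whole number of payments: n = 33.

33 payments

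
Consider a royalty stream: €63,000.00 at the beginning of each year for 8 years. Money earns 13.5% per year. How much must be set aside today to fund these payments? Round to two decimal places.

This is an annuity due: 8 payments of €63,000.00 at the beginning of each year.
Periodic rate r = 0.135 per year.
PV = PMT × [(1 − (1+r)^−n)/r] × (1+r) = 63,000 × [1 − (1+r)^−8] / r × (1+r) = €337,341.66

€337,341.66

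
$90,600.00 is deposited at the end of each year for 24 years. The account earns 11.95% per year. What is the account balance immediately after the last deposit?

This is an ordinary annuity: 24 deposits of $90,600.00 at the end of each year.
Periodic rate r = 0.1195 per year.
FV = PMT × [((1+r)^n − 1)/r] = 90,600 × [(1+r)^24 − 1] / r = $10,626,988.00

$10,626,988.00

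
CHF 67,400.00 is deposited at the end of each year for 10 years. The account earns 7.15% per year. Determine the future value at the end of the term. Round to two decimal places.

This is an ordinary annuity: 10 deposits of CHF 67,400.00 at the end of each year.
Periodic rate r = 0.0715 per year.
FV = PMT × [((1+r)^n − 1)/r] = 67,400 × [(1+r)^10 − 1] / r = CHF 937,852.49

CHF 937,852.49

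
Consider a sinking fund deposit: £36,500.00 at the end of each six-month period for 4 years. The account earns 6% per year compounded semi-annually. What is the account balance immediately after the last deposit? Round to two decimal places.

£324,570.27

This is an ordinary annuity: 8 deposits of £36,500.00 at the end of each six-month period.
Periodic rate r = 0.06/2 per half-year; n is counted in half-years.
FV = PMT × [((1+r)^n − 1)/r] = 36,500 × [(1+r)^8 − 1] / r = £324,570.27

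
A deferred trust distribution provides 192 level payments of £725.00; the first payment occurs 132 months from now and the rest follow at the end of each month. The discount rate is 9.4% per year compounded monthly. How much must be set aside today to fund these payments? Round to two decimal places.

Ordinary annuity of 192 payments, first payment at period 132.
Periodic rate r = 0.094/12 per month; n is counted in months.
The ordinary-annuity PV formula values the stream one period before the first payment (period 131); discount that back 131 periods:
PV₀ = 725 × [1 − (1+r)^−192] / r × (1+r)^−131 = £25,857.43

£25,857.43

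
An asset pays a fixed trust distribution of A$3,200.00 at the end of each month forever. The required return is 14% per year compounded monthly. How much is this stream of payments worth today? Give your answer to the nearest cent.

Periodic rate r = 0.14/12 per month.
Level perpetuity: PV = PMT / r = 3,200 / (0.14/12) = A$274,285.71.

A$274,285.71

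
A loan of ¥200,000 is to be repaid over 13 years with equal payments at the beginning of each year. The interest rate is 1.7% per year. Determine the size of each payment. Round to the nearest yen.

¥16,988

Level annuity due; solve PV = PMT × [(1 − (1+r)^−n)/r] × (1+r) for PMT.
Periodic rate r = 0.017 per year.
With n = 13: PMT = 200,000 / ([(1 − (1+r)^−n)/r] × (1+r)) = ¥16,988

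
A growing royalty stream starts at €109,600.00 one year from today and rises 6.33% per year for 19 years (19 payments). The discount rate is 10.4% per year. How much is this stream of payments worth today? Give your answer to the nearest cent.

Periodic rate r = 0.104 per year.
Growing ordinary annuity: PV = PMT₁ × [1 − ((1+g)/(1+r))^n] / (r − g) = 109,600 × [1 − ((1+0.0633)/(1+r))^19] / (r − 0.0633) = €1,373,815.72.

€1,373,815.72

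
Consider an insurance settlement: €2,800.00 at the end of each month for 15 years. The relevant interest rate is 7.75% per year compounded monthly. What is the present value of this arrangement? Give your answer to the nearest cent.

€297,468.62

This is an ordinary annuity: 180 payments of €2,800.00 at the end of each month.
Periodic rate r = 0.0775/12 per month; n is counted in months.
PV = PMT × [(1 − (1+r)^−n)/r] = 2,800 × [1 − (1+r)^−180] / r = €297,468.62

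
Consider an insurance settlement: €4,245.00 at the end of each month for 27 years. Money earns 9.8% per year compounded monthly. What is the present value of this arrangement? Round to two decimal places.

€482,526.16

This is an ordinary annuity: 324 payments of €4,245.00 at the end of each month.
Periodic rate r = 0.098/12 per month; n is counted in months.
PV = PMT × [(1 − (1+r)^−n)/r] = 4,245 × [1 − (1+r)^−324] / r = €482,526.16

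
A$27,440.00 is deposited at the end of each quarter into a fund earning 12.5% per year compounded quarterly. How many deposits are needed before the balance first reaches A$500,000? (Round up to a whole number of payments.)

15 payments

Periodic rate r = 0.125/4 per quarter; n is counted in quarters.
Ordinary annuity FV: 500,000 = 27,440 × [((1+r)^n − 1)/r].
(1+r)^n = 1 + 500,000 × r / 27,440, so n = ln(1 + 500,000·r/27,440) / ln(1+r) = 14.65.
Round up to a whole number of payments: n = 15.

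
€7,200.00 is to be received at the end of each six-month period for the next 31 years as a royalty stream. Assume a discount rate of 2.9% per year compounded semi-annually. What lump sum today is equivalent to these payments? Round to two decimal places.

This is an ordinary annuity: 62 payments of €7,200.00 at the end of each six-month period.
Periodic rate r = 0.029/2 per half-year; n is counted in half-years.
PV = PMT × [(1 − (1+r)^−n)/r] = 7,200 × [1 − (1+r)^−62] / r = €293,158.11

€293,158.11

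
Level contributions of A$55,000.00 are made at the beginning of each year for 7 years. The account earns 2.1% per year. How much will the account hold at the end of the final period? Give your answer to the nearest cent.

This is an annuity due: 7 deposits of A$55,000.00 at the beginning of each year.
Periodic rate r = 0.021 per year.
FV = PMT × [((1+r)^n − 1)/r] × (1+r) = 55,000 × [(1+r)^7 − 1] / r × (1+r) = A$418,734.54

A$418,734.54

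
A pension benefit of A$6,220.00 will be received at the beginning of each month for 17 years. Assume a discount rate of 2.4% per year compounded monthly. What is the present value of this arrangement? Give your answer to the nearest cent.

This is an annuity due: 204 payments of A$6,220.00 at the beginning of each month.
Periodic rate r = 0.024/12 per month; n is counted in months.
PV = PMT × [(1 − (1+r)^−n)/r] × (1+r) = 6,220 × [1 − (1+r)^−204] / r × (1+r) = A$1,043,155.01

A$1,043,155.01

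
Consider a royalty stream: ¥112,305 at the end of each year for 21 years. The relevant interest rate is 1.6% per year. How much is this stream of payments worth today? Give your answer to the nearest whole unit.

This is an ordinary annuity: 21 payments of ¥112,305 at the end of each year.
Periodic rate r = 0.016 per year.
PV = PMT × [(1 − (1+r)^−n)/r] = 112,305 × [1 − (1+r)^−21] / r = ¥1,989,720

¥1,989,720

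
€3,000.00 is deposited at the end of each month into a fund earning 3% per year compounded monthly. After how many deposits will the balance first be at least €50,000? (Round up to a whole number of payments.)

Periodic rate r = 0.03/12 per month; n is counted in months.
Ordinary annuity FV: 50,000 = 3,000 × [((1+r)^n − 1)/r].
(1+r)^n = 1 + 50,000 × r / 3,000, so n = ln(1 + 50,000·r/3,000) / ln(1+r) = 16.35.
Round up to a whole number of payments: n = 17.

17 payments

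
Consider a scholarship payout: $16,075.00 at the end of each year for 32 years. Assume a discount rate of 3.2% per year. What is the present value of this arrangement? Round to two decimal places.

$319,006.51

This is an ordinary annuity: 32 payments of $16,075.00 at the end of each year.
Periodic rate r = 0.032 per year.
PV = PMT × [(1 − (1+r)^−n)/r] = 16,075 × [1 − (1+r)^−32] / r = $319,006.51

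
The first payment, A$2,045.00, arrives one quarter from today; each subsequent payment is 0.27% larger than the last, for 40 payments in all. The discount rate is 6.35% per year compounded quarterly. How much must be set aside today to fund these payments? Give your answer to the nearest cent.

Periodic rate r = 0.0635/4 per quarter; n is counted in quarters.
Growing ordinary annuity: PV = PMT₁ × [1 − ((1+g)/(1+r))^n] / (r − g) = 2,045 × [1 − ((1+0.0027)/(1+r))^40] / (r − 0.0027) = A$63,136.72.

A$63,136.72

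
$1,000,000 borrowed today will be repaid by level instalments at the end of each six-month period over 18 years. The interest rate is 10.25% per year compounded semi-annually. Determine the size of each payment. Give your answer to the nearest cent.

Level ordinary annuity; solve PV = PMT × [(1 − (1+r)^−n)/r] for PMT.
Periodic rate r = 0.1025/2 per half-year; n is counted in half-years.
With n = 36: PMT = 1,000,000 / ([(1 − (1+r)^−n)/r]) = $61,408.01

$61,408.01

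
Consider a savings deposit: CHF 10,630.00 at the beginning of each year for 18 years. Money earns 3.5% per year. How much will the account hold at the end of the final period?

CHF 269,546.83

This is an annuity due: 18 deposits of CHF 10,630.00 at the beginning of each year.
Periodic rate r = 0.035 per year.
FV = PMT × [((1+r)^n − 1)/r] × (1+r) = 10,630 × [(1+r)^18 − 1] / r × (1+r) = CHF 269,546.83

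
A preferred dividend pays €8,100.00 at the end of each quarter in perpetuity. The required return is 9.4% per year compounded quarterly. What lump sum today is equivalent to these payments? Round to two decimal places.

Periodic rate r = 0.094/4 per quarter.
Level perpetuity: PV = PMT / r = 8,100 / (0.094/4) = €344,680.85.

€344,680.85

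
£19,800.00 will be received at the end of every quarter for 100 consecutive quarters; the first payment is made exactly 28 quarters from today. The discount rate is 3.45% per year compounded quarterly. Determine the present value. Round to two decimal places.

£1,049,240.53

Ordinary annuity of 100 payments, first payment at period 28.
Periodic rate r = 0.0345/4 per quarter; n is counted in quarters.
The ordinary-annuity PV formula values the stream one period before the first payment (period 27); discount that back 27 periods:
PV₀ = 19,800 × [1 − (1+r)^−100] / r × (1+r)^−27 = £1,049,240.53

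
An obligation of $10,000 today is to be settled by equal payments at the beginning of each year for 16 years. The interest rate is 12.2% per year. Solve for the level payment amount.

$1,292.20

Level annuity due; solve PV = PMT × [(1 − (1+r)^−n)/r] × (1+r) for PMT.
Periodic rate r = 0.122 per year.
With n = 16: PMT = 10,000 / ([(1 − (1+r)^−n)/r] × (1+r)) = $1,292.20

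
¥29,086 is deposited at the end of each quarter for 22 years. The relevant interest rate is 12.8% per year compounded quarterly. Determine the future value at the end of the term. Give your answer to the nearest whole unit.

¥13,623,798

This is an ordinary annuity: 88 deposits of ¥29,086 at the end of each quarter.
Periodic rate r = 0.128/4 per quarter; n is counted in quarters.
FV = PMT × [((1+r)^n − 1)/r] = 29,086 × [(1+r)^88 − 1] / r = ¥13,623,798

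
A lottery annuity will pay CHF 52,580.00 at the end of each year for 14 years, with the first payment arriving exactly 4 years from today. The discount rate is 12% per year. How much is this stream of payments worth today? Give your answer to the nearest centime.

CHF 248,061.88

Ordinary annuity of 14 payments, first payment at period 4.
Periodic rate r = 0.12 per year.
The ordinary-annuity PV formula values the stream one period before the first payment (period 3); discount that back 3 periods:
PV₀ = 52,580 × [1 − (1+r)^−14] / r × (1+r)^−3 = CHF 248,061.88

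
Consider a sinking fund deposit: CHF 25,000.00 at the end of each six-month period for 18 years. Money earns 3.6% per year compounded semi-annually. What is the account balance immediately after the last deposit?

CHF 1,251,011.33

This is an ordinary annuity: 36 deposits of CHF 25,000.00 at the end of each six-month period.
Periodic rate r = 0.036/2 per half-year; n is counted in half-years.
FV = PMT × [((1+r)^n − 1)/r] = 25,000 × [(1+r)^36 − 1] / r = CHF 1,251,011.33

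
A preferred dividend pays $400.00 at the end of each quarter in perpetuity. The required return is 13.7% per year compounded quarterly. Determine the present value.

$11,678.83

Periodic rate r = 0.137/4 per quarter.
Level perpetuity: PV = PMT / r = 400 / (0.137/4) = $11,678.83.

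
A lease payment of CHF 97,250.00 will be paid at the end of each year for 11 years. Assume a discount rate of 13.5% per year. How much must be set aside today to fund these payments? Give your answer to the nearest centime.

This is an ordinary annuity: 11 payments of CHF 97,250.00 at the end of each year.
Periodic rate r = 0.135 per year.
PV = PMT × [(1 − (1+r)^−n)/r] = 97,250 × [1 − (1+r)^−11] / r = CHF 541,474.07

CHF 541,474.07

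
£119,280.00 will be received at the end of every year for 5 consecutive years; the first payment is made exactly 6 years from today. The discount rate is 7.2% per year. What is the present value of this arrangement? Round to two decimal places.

£343,618.46

Ordinary annuity of 5 payments, first payment at period 6.
Periodic rate r = 0.072 per year.
The ordinary-annuity PV formula values the stream one period before the first payment (period 5); discount that back 5 periods:
PV₀ = 119,280 × [1 − (1+r)^−5] / r × (1+r)^−5 = £343,618.46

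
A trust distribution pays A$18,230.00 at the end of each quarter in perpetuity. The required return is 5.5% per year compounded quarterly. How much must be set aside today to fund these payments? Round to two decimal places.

A$1,325,818.18

Periodic rate r = 0.055/4 per quarter.
Level perpetuity: PV = PMT / r = 18,230 / (0.055/4) = A$1,325,818.18.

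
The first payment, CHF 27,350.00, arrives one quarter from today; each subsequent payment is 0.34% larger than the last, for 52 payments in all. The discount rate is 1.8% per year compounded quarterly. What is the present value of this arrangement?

Periodic rate r = 0.018/4 per quarter; n is counted in quarters.
Growing ordinary annuity: PV = PMT₁ × [1 − ((1+g)/(1+r))^n] / (r − g) = 27,350 × [1 − ((1+0.0034)/(1+r))^52] / (r − 0.0034) = CHF 1,377,004.69.

CHF 1,377,004.69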